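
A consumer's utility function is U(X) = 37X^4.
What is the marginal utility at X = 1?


MU = dU/dX = 37*4*X^(4-1)
MU = 148*X^3
At X = 1:
MU = 148 * 1^3
MU = 148 * 1 = 148

148


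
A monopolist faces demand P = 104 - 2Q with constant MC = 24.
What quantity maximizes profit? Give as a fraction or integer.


TR = P*Q = (104 - 2Q)Q = 104Q - 2Q^2
MR = dTR/dQ = 104 - 4Q
Set MR = MC:
104 - 4Q = 24
80 = 4Q
Q* = 80/4 = 20

20


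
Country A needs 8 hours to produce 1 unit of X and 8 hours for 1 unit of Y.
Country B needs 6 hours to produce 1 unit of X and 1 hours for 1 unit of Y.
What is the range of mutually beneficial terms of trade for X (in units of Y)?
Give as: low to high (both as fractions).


Opportunity cost of X for Country A = hours_X / hours_Y = 8/8 = 1 units of Y
Opportunity cost of X for Country B = hours_X / hours_Y = 6/1 = 6 units of Y
Terms of trade must be between the two opportunity costs.
Range: 1 to 6

1 to 6


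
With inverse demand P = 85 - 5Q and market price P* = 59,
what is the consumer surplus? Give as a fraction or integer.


Maximum willingness to pay (at Q=0): P_max = 85
Quantity demanded at P* = 59:
Q* = (85 - 59)/5 = 26/5
CS = (1/2) * Q* * (P_max - P*)
CS = (1/2) * 26/5 * (85 - 59)
CS = (1/2) * 26/5 * 26 = 338/5

338/5


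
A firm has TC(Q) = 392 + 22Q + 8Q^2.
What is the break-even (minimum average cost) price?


AC(Q) = 392/Q + 22 + 8Q
To minimize: dAC/dQ = -392/Q^2 + 8 = 0
Q^2 = 392/8 = 49
Q* = 7
Min AC = 392/7 + 22 + 8*7
Min AC = 56 + 22 + 56 = 134

134


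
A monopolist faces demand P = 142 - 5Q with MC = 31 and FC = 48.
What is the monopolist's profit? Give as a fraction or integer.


MR = MC: 142 - 10Q = 31
Q* = 111/10
P* = 142 - 5*111/10 = 173/2
Profit = (P* - MC)*Q* - FC
= (173/2 - 31)*111/10 - 48
= 111/2*111/10 - 48
= 12321/20 - 48 = 11361/20

11361/20


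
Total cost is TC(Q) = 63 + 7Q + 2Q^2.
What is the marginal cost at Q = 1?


MC = dTC/dQ = 7 + 2*2*Q
At Q = 1:
MC = 7 + 4*1
MC = 7 + 4 = 11

11


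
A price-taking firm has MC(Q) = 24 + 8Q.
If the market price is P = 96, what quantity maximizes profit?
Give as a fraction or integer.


In perfect competition, profit is maximized where P = MC.
96 = 24 + 8Q
72 = 8Q
Q* = 72/8 = 9

9


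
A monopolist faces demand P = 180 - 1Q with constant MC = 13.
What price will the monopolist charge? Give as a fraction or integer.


MR = 180 - 2Q
Set MR = MC: 180 - 2Q = 13
Q* = 167/2
Substitute into demand:
P* = 180 - 1*167/2 = 193/2

193/2


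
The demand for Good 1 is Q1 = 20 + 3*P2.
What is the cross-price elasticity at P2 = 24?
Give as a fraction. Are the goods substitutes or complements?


dQ1/dP2 = 3
At P2 = 24: Q1 = 20 + 3*24 = 92
Exy = (dQ1/dP2)(P2/Q1) = 3 * 24 / 92 = 18/23
Since Exy > 0, the goods are substitutes.

18/23 (substitutes)


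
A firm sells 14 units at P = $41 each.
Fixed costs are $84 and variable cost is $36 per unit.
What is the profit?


Total Revenue = P * Q = 41 * 14 = $574
Total Cost = FC + VC*Q = 84 + 36*14 = $588
Profit = TR - TC = 574 - 588 = $-14

$-14


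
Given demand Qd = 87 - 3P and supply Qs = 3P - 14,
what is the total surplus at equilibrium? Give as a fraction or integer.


Find equilibrium: 87 - 3P = 3P - 14
87 + 14 = 6P
P* = 101/6 = 101/6
Q* = 3*101/6 - 14 = 73/2
Inverse demand: P = 29 - Q/3, so P_max = 29
Inverse supply: P = 14/3 + Q/3, so P_min = 14/3
CS = (1/2) * 73/2 * (29 - 101/6) = 5329/24
PS = (1/2) * 73/2 * (101/6 - 14/3) = 5329/24
TS = CS + PS = 5329/24 + 5329/24 = 5329/12

5329/12


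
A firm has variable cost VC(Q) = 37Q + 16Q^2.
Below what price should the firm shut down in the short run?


AVC(Q) = VC(Q)/Q = 37 + 16Q
AVC is increasing in Q, so minimum AVC is at Q -> 0+.
Min AVC = 37
The firm should shut down if P < 37.

37


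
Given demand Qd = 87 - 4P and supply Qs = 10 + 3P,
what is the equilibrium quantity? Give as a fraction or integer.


First find equilibrium price:
87 - 4P = 10 + 3P
P* = 77/7 = 11
Then substitute into demand:
Q* = 87 - 4 * 11 = 43

43


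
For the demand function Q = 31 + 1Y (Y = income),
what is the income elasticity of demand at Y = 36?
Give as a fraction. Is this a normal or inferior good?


dQ/dY = 1
At Y = 36: Q = 31 + 1*36 = 67
Ey = (dQ/dY)(Y/Q) = 1 * 36 / 67 = 36/67
Since Ey > 0, this is a normal good.

36/67 (normal good)


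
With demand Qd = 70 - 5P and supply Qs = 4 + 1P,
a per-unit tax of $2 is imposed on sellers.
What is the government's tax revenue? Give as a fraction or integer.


With tax on sellers, new supply: Qs' = 4 + 1(P - 2)
= 2 + 1P
New equilibrium quantity:
Q_new = 40/3
Tax revenue = tax * Q_new = 2 * 40/3 = 80/3

80/3


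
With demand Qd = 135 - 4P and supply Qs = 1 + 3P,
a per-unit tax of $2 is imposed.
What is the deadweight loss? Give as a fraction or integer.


Pre-tax equilibrium quantity: Q* = 409/7
Post-tax equilibrium quantity: Q_tax = 55
Reduction in quantity: Q* - Q_tax = 24/7
DWL = (1/2) * tax * (Q* - Q_tax)
DWL = (1/2) * 2 * 24/7 = 24/7

24/7


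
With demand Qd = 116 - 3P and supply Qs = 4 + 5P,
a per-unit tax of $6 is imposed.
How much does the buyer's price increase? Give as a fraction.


With a per-unit tax, the buyer's price increase depends on relative slopes.
Supply slope: d = 5, Demand slope: b = 3
Buyer's price increase = d * tax / (b + d)
= 5 * 6 / (3 + 5)
= 30 / 8 = 15/4

15/4


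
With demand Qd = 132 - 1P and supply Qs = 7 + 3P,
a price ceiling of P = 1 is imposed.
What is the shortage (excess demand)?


At P = 1:
Qd = 132 - 1*1 = 131
Qs = 7 + 3*1 = 10
Shortage = Qd - Qs = 131 - 10 = 121

121


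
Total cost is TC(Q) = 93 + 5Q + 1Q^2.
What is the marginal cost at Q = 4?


MC = dTC/dQ = 5 + 2*1*Q
At Q = 4:
MC = 5 + 2*4
MC = 5 + 8 = 13

13


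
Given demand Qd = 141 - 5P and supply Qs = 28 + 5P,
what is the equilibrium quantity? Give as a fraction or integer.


First find equilibrium price:
141 - 5P = 28 + 5P
P* = 113/10 = 113/10
Then substitute into demand:
Q* = 141 - 5 * 113/10 = 169/2

169/2


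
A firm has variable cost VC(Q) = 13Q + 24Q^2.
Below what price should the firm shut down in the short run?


AVC(Q) = VC(Q)/Q = 13 + 24Q
AVC is increasing in Q, so minimum AVC is at Q -> 0+.
Min AVC = 13
The firm should shut down if P < 13.

13


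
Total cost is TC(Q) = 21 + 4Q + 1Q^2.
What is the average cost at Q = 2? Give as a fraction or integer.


TC(2) = 21 + 4*2 + 1*2^2
TC(2) = 21 + 8 + 4 = 33
AC = TC/Q = 33/2 = 33/2

33/2


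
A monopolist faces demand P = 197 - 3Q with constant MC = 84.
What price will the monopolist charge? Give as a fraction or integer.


MR = 197 - 6Q
Set MR = MC: 197 - 6Q = 84
Q* = 113/6
Substitute into demand:
P* = 197 - 3*113/6 = 281/2

281/2


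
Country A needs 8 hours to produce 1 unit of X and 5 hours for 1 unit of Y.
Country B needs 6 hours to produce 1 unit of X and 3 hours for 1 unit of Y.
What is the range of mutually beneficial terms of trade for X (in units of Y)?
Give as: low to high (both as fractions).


Opportunity cost of X for Country A = hours_X / hours_Y = 8/5 = 8/5 units of Y
Opportunity cost of X for Country B = hours_X / hours_Y = 6/3 = 2 units of Y
Terms of trade must be between the two opportunity costs.
Range: 8/5 to 2

8/5 to 2


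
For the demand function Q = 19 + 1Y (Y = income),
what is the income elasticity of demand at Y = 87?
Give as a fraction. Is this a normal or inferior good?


dQ/dY = 1
At Y = 87: Q = 19 + 1*87 = 106
Ey = (dQ/dY)(Y/Q) = 1 * 87 / 106 = 87/106
Since Ey > 0, this is a normal good.

87/106 (normal good)


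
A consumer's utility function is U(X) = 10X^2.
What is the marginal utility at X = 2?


MU = dU/dX = 10*2*X^(2-1)
MU = 20*X^1
At X = 2:
MU = 20 * 2^1
MU = 20 * 2 = 40

40


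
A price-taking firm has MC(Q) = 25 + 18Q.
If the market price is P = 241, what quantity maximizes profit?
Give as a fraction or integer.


In perfect competition, profit is maximized where P = MC.
241 = 25 + 18Q
216 = 18Q
Q* = 216/18 = 12

12


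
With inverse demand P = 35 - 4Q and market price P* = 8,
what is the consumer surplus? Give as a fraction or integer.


Maximum willingness to pay (at Q=0): P_max = 35
Quantity demanded at P* = 8:
Q* = (35 - 8)/4 = 27/4
CS = (1/2) * Q* * (P_max - P*)
CS = (1/2) * 27/4 * (35 - 8)
CS = (1/2) * 27/4 * 27 = 729/8

729/8


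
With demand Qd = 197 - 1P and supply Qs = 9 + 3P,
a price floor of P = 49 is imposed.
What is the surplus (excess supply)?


At P = 49:
Qd = 197 - 1*49 = 148
Qs = 9 + 3*49 = 156
Surplus = Qs - Qd = 156 - 148 = 8

8


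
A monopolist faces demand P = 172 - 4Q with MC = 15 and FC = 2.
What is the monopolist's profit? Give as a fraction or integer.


MR = MC: 172 - 8Q = 15
Q* = 157/8
P* = 172 - 4*157/8 = 187/2
Profit = (P* - MC)*Q* - FC
= (187/2 - 15)*157/8 - 2
= 157/2*157/8 - 2
= 24649/16 - 2 = 24617/16

24617/16


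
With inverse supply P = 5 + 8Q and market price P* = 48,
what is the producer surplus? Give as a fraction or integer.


Minimum supply price (at Q=0): P_min = 5
Quantity supplied at P* = 48:
Q* = (48 - 5)/8 = 43/8
PS = (1/2) * Q* * (P* - P_min)
PS = (1/2) * 43/8 * (48 - 5)
PS = (1/2) * 43/8 * 43 = 1849/16

1849/16


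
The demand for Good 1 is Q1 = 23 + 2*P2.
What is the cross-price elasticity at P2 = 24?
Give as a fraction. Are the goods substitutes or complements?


dQ1/dP2 = 2
At P2 = 24: Q1 = 23 + 2*24 = 71
Exy = (dQ1/dP2)(P2/Q1) = 2 * 24 / 71 = 48/71
Since Exy > 0, the goods are substitutes.

48/71 (substitutes)


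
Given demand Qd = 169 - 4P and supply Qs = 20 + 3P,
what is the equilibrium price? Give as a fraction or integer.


At equilibrium, Qd = Qs.
169 - 4P = 20 + 3P
169 - 20 = 4P + 3P
149 = 7P
P* = 149/7 = 149/7

149/7


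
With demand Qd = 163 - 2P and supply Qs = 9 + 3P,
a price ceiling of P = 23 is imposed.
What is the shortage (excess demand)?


At P = 23:
Qd = 163 - 2*23 = 117
Qs = 9 + 3*23 = 78
Shortage = Qd - Qs = 117 - 78 = 39

39


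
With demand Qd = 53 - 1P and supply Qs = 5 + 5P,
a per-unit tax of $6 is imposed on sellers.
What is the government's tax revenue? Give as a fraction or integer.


With tax on sellers, new supply: Qs' = 5 + 5(P - 6)
= 5P - 25
New equilibrium quantity:
Q_new = 40
Tax revenue = tax * Q_new = 6 * 40 = 240

240


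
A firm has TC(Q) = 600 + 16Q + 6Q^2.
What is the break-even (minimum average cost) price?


AC(Q) = 600/Q + 16 + 6Q
To minimize: dAC/dQ = -600/Q^2 + 6 = 0
Q^2 = 600/6 = 100
Q* = 10
Min AC = 600/10 + 16 + 6*10
Min AC = 60 + 16 + 60 = 136

136


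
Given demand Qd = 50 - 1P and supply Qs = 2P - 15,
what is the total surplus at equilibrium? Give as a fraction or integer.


Find equilibrium: 50 - 1P = 2P - 15
50 + 15 = 3P
P* = 65/3 = 65/3
Q* = 2*65/3 - 15 = 85/3
Inverse demand: P = 50 - Q/1, so P_max = 50
Inverse supply: P = 15/2 + Q/2, so P_min = 15/2
CS = (1/2) * 85/3 * (50 - 65/3) = 7225/18
PS = (1/2) * 85/3 * (65/3 - 15/2) = 7225/36
TS = CS + PS = 7225/18 + 7225/36 = 7225/12

7225/12


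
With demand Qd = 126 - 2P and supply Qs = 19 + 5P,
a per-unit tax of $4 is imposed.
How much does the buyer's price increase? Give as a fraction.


With a per-unit tax, the buyer's price increase depends on relative slopes.
Supply slope: d = 5, Demand slope: b = 2
Buyer's price increase = d * tax / (b + d)
= 5 * 4 / (2 + 5)
= 20 / 7 = 20/7

20/7


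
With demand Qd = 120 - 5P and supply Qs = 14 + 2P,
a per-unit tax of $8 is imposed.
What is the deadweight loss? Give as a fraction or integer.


Pre-tax equilibrium quantity: Q* = 310/7
Post-tax equilibrium quantity: Q_tax = 230/7
Reduction in quantity: Q* - Q_tax = 80/7
DWL = (1/2) * tax * (Q* - Q_tax)
DWL = (1/2) * 8 * 80/7 = 320/7

320/7


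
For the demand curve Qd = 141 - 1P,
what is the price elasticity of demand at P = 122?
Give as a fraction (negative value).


dQ/dP = -1
At P = 122: Q = 141 - 1*122 = 19
E = (dQ/dP)(P/Q) = (-1)(122/19) = -122/19

-122/19


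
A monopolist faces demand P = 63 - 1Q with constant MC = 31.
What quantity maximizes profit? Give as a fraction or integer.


TR = P*Q = (63 - 1Q)Q = 63Q - 1Q^2
MR = dTR/dQ = 63 - 2Q
Set MR = MC:
63 - 2Q = 31
32 = 2Q
Q* = 32/2 = 16

16


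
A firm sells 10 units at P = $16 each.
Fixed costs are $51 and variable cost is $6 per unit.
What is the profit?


Total Revenue = P * Q = 16 * 10 = $160
Total Cost = FC + VC*Q = 51 + 6*10 = $111
Profit = TR - TC = 160 - 111 = $49

$49


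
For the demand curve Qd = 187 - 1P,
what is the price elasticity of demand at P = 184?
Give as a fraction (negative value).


dQ/dP = -1
At P = 184: Q = 187 - 1*184 = 3
E = (dQ/dP)(P/Q) = (-1)(184/3) = -184/3

-184/3


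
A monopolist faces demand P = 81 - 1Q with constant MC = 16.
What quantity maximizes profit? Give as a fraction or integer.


TR = P*Q = (81 - 1Q)Q = 81Q - 1Q^2
MR = dTR/dQ = 81 - 2Q
Set MR = MC:
81 - 2Q = 16
65 = 2Q
Q* = 65/2 = 65/2

65/2


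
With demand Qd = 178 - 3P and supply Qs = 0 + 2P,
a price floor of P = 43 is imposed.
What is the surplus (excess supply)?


At P = 43:
Qd = 178 - 3*43 = 49
Qs = 0 + 2*43 = 86
Surplus = Qs - Qd = 86 - 49 = 37

37


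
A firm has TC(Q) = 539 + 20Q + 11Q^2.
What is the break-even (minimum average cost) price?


AC(Q) = 539/Q + 20 + 11Q
To minimize: dAC/dQ = -539/Q^2 + 11 = 0
Q^2 = 539/11 = 49
Q* = 7
Min AC = 539/7 + 20 + 11*7
Min AC = 77 + 20 + 77 = 174

174


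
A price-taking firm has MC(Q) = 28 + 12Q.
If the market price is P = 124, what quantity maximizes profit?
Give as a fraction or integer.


In perfect competition, profit is maximized where P = MC.
124 = 28 + 12Q
96 = 12Q
Q* = 96/12 = 8

8


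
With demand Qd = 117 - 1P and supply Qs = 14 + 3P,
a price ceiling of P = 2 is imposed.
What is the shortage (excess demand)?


At P = 2:
Qd = 117 - 1*2 = 115
Qs = 14 + 3*2 = 20
Shortage = Qd - Qs = 115 - 20 = 95

95


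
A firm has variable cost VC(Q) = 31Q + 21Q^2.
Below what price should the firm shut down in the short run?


AVC(Q) = VC(Q)/Q = 31 + 21Q
AVC is increasing in Q, so minimum AVC is at Q -> 0+.
Min AVC = 31
The firm should shut down if P < 31.

31


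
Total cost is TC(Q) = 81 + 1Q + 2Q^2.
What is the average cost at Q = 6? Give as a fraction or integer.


TC(6) = 81 + 1*6 + 2*6^2
TC(6) = 81 + 6 + 72 = 159
AC = TC/Q = 159/6 = 53/2

53/2


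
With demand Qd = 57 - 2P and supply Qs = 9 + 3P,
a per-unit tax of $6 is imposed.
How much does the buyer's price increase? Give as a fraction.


With a per-unit tax, the buyer's price increase depends on relative slopes.
Supply slope: d = 3, Demand slope: b = 2
Buyer's price increase = d * tax / (b + d)
= 3 * 6 / (2 + 3)
= 18 / 5 = 18/5

18/5


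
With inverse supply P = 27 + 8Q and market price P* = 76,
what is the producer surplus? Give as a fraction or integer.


Minimum supply price (at Q=0): P_min = 27
Quantity supplied at P* = 76:
Q* = (76 - 27)/8 = 49/8
PS = (1/2) * Q* * (P* - P_min)
PS = (1/2) * 49/8 * (76 - 27)
PS = (1/2) * 49/8 * 49 = 2401/16

2401/16


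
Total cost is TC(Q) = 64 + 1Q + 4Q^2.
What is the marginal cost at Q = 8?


MC = dTC/dQ = 1 + 2*4*Q
At Q = 8:
MC = 1 + 8*8
MC = 1 + 64 = 65

65


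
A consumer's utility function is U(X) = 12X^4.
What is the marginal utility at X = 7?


MU = dU/dX = 12*4*X^(4-1)
MU = 48*X^3
At X = 7:
MU = 48 * 7^3
MU = 48 * 343 = 16464

16464


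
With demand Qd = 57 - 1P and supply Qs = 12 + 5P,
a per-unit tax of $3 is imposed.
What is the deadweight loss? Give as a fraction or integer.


Pre-tax equilibrium quantity: Q* = 99/2
Post-tax equilibrium quantity: Q_tax = 47
Reduction in quantity: Q* - Q_tax = 5/2
DWL = (1/2) * tax * (Q* - Q_tax)
DWL = (1/2) * 3 * 5/2 = 15/4

15/4


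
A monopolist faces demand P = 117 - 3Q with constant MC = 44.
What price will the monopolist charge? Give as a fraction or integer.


MR = 117 - 6Q
Set MR = MC: 117 - 6Q = 44
Q* = 73/6
Substitute into demand:
P* = 117 - 3*73/6 = 161/2

161/2


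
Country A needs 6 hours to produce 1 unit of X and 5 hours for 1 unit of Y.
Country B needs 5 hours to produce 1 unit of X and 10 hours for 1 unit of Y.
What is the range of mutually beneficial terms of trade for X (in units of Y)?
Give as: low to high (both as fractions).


Opportunity cost of X for Country A = hours_X / hours_Y = 6/5 = 6/5 units of Y
Opportunity cost of X for Country B = hours_X / hours_Y = 5/10 = 1/2 units of Y
Terms of trade must be between the two opportunity costs.
Range: 1/2 to 6/5

1/2 to 6/5


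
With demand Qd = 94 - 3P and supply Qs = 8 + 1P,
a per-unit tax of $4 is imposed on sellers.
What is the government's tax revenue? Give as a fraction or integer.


With tax on sellers, new supply: Qs' = 8 + 1(P - 4)
= 4 + 1P
New equilibrium quantity:
Q_new = 53/2
Tax revenue = tax * Q_new = 4 * 53/2 = 106

106


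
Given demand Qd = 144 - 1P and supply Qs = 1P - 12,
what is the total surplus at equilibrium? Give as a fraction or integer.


Find equilibrium: 144 - 1P = 1P - 12
144 + 12 = 2P
P* = 156/2 = 78
Q* = 1*78 - 12 = 66
Inverse demand: P = 144 - Q/1, so P_max = 144
Inverse supply: P = 12 + Q/1, so P_min = 12
CS = (1/2) * 66 * (144 - 78) = 2178
PS = (1/2) * 66 * (78 - 12) = 2178
TS = CS + PS = 2178 + 2178 = 4356

4356


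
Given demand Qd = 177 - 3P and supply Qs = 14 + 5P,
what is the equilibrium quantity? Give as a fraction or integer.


First find equilibrium price:
177 - 3P = 14 + 5P
P* = 163/8 = 163/8
Then substitute into demand:
Q* = 177 - 3 * 163/8 = 927/8

927/8


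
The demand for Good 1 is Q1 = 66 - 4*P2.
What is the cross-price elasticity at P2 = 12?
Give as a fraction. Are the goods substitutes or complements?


dQ1/dP2 = -4
At P2 = 12: Q1 = 66 - 4*12 = 18
Exy = (dQ1/dP2)(P2/Q1) = -4 * 12 / 18 = -8/3
Since Exy < 0, the goods are complements.

-8/3 (complements)


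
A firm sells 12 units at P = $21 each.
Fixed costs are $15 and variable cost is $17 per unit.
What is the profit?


Total Revenue = P * Q = 21 * 12 = $252
Total Cost = FC + VC*Q = 15 + 17*12 = $219
Profit = TR - TC = 252 - 219 = $33

$33


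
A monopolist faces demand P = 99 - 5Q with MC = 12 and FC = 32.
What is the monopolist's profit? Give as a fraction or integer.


MR = MC: 99 - 10Q = 12
Q* = 87/10
P* = 99 - 5*87/10 = 111/2
Profit = (P* - MC)*Q* - FC
= (111/2 - 12)*87/10 - 32
= 87/2*87/10 - 32
= 7569/20 - 32 = 6929/20

6929/20


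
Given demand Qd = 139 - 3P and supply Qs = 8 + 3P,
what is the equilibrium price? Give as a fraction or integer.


At equilibrium, Qd = Qs.
139 - 3P = 8 + 3P
139 - 8 = 3P + 3P
131 = 6P
P* = 131/6 = 131/6

131/6


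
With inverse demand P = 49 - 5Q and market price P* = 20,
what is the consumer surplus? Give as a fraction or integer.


Maximum willingness to pay (at Q=0): P_max = 49
Quantity demanded at P* = 20:
Q* = (49 - 20)/5 = 29/5
CS = (1/2) * Q* * (P_max - P*)
CS = (1/2) * 29/5 * (49 - 20)
CS = (1/2) * 29/5 * 29 = 841/10

841/10


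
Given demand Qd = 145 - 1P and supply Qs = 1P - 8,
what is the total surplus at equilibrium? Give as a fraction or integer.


Find equilibrium: 145 - 1P = 1P - 8
145 + 8 = 2P
P* = 153/2 = 153/2
Q* = 1*153/2 - 8 = 137/2
Inverse demand: P = 145 - Q/1, so P_max = 145
Inverse supply: P = 8 + Q/1, so P_min = 8
CS = (1/2) * 137/2 * (145 - 153/2) = 18769/8
PS = (1/2) * 137/2 * (153/2 - 8) = 18769/8
TS = CS + PS = 18769/8 + 18769/8 = 18769/4

18769/4


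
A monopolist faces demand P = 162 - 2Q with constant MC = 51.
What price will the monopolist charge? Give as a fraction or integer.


MR = 162 - 4Q
Set MR = MC: 162 - 4Q = 51
Q* = 111/4
Substitute into demand:
P* = 162 - 2*111/4 = 213/2

213/2


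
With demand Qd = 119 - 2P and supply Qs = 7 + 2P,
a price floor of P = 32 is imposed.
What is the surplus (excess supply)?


At P = 32:
Qd = 119 - 2*32 = 55
Qs = 7 + 2*32 = 71
Surplus = Qs - Qd = 71 - 55 = 16

16


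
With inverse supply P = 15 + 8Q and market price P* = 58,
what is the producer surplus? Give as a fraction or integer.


Minimum supply price (at Q=0): P_min = 15
Quantity supplied at P* = 58:
Q* = (58 - 15)/8 = 43/8
PS = (1/2) * Q* * (P* - P_min)
PS = (1/2) * 43/8 * (58 - 15)
PS = (1/2) * 43/8 * 43 = 1849/16

1849/16


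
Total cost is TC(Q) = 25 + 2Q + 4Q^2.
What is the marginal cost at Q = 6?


MC = dTC/dQ = 2 + 2*4*Q
At Q = 6:
MC = 2 + 8*6
MC = 2 + 48 = 50

50


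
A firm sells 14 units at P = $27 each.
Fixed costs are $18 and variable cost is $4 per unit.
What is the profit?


Total Revenue = P * Q = 27 * 14 = $378
Total Cost = FC + VC*Q = 18 + 4*14 = $74
Profit = TR - TC = 378 - 74 = $304

$304


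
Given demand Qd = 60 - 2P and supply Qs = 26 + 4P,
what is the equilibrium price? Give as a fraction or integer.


At equilibrium, Qd = Qs.
60 - 2P = 26 + 4P
60 - 26 = 2P + 4P
34 = 6P
P* = 34/6 = 17/3

17/3


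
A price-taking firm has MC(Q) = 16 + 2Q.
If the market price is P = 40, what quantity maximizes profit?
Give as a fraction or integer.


In perfect competition, profit is maximized where P = MC.
40 = 16 + 2Q
24 = 2Q
Q* = 24/2 = 12

12


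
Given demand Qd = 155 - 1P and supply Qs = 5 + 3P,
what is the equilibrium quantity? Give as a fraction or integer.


First find equilibrium price:
155 - 1P = 5 + 3P
P* = 150/4 = 75/2
Then substitute into demand:
Q* = 155 - 1 * 75/2 = 235/2

235/2


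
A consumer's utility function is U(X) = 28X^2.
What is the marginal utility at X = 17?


MU = dU/dX = 28*2*X^(2-1)
MU = 56*X^1
At X = 17:
MU = 56 * 17^1
MU = 56 * 17 = 952

952


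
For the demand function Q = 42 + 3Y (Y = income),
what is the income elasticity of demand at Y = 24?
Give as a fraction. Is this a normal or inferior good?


dQ/dY = 3
At Y = 24: Q = 42 + 3*24 = 114
Ey = (dQ/dY)(Y/Q) = 3 * 24 / 114 = 12/19
Since Ey > 0, this is a normal good.

12/19 (normal good)


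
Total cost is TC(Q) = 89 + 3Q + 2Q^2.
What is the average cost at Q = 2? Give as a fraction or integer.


TC(2) = 89 + 3*2 + 2*2^2
TC(2) = 89 + 6 + 8 = 103
AC = TC/Q = 103/2 = 103/2

103/2


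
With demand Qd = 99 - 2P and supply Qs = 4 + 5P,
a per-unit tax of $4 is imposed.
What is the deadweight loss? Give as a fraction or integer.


Pre-tax equilibrium quantity: Q* = 503/7
Post-tax equilibrium quantity: Q_tax = 463/7
Reduction in quantity: Q* - Q_tax = 40/7
DWL = (1/2) * tax * (Q* - Q_tax)
DWL = (1/2) * 4 * 40/7 = 80/7

80/7


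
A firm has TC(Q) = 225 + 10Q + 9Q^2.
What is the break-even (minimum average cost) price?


AC(Q) = 225/Q + 10 + 9Q
To minimize: dAC/dQ = -225/Q^2 + 9 = 0
Q^2 = 225/9 = 25
Q* = 5
Min AC = 225/5 + 10 + 9*5
Min AC = 45 + 10 + 45 = 100

100


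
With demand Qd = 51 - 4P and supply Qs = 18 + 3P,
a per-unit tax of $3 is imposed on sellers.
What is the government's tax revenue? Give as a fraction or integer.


With tax on sellers, new supply: Qs' = 18 + 3(P - 3)
= 9 + 3P
New equilibrium quantity:
Q_new = 27
Tax revenue = tax * Q_new = 3 * 27 = 81

81


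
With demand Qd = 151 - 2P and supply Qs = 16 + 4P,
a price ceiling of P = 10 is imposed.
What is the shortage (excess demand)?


At P = 10:
Qd = 151 - 2*10 = 131
Qs = 16 + 4*10 = 56
Shortage = Qd - Qs = 131 - 56 = 75

75


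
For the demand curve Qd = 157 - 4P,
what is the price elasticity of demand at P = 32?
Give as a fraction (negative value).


dQ/dP = -4
At P = 32: Q = 157 - 4*32 = 29
E = (dQ/dP)(P/Q) = (-4)(32/29) = -128/29

-128/29


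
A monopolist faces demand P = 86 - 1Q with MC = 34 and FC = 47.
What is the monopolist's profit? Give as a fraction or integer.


MR = MC: 86 - 2Q = 34
Q* = 26
P* = 86 - 1*26 = 60
Profit = (P* - MC)*Q* - FC
= (60 - 34)*26 - 47
= 26*26 - 47
= 676 - 47 = 629

629


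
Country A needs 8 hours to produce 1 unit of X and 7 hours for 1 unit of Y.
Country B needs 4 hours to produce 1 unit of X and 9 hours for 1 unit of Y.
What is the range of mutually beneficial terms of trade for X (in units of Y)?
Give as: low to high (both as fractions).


Opportunity cost of X for Country A = hours_X / hours_Y = 8/7 = 8/7 units of Y
Opportunity cost of X for Country B = hours_X / hours_Y = 4/9 = 4/9 units of Y
Terms of trade must be between the two opportunity costs.
Range: 4/9 to 8/7

4/9 to 8/7


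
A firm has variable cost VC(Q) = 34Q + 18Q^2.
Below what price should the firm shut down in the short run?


AVC(Q) = VC(Q)/Q = 34 + 18Q
AVC is increasing in Q, so minimum AVC is at Q -> 0+.
Min AVC = 34
The firm should shut down if P < 34.

34


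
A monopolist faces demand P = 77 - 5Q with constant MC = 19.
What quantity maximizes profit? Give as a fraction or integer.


TR = P*Q = (77 - 5Q)Q = 77Q - 5Q^2
MR = dTR/dQ = 77 - 10Q
Set MR = MC:
77 - 10Q = 19
58 = 10Q
Q* = 58/10 = 29/5

29/5


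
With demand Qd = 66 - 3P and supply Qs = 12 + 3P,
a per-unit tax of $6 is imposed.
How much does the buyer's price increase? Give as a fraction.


With a per-unit tax, the buyer's price increase depends on relative slopes.
Supply slope: d = 3, Demand slope: b = 3
Buyer's price increase = d * tax / (b + d)
= 3 * 6 / (3 + 3)
= 18 / 6 = 3

3


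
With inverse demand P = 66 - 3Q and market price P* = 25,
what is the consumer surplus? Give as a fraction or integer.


Maximum willingness to pay (at Q=0): P_max = 66
Quantity demanded at P* = 25:
Q* = (66 - 25)/3 = 41/3
CS = (1/2) * Q* * (P_max - P*)
CS = (1/2) * 41/3 * (66 - 25)
CS = (1/2) * 41/3 * 41 = 1681/6

1681/6


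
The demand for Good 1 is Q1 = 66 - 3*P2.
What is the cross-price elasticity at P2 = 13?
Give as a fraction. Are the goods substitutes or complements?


dQ1/dP2 = -3
At P2 = 13: Q1 = 66 - 3*13 = 27
Exy = (dQ1/dP2)(P2/Q1) = -3 * 13 / 27 = -13/9
Since Exy < 0, the goods are complements.

-13/9 (complements)


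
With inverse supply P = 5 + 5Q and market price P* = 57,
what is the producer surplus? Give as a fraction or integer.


Minimum supply price (at Q=0): P_min = 5
Quantity supplied at P* = 57:
Q* = (57 - 5)/5 = 52/5
PS = (1/2) * Q* * (P* - P_min)
PS = (1/2) * 52/5 * (57 - 5)
PS = (1/2) * 52/5 * 52 = 1352/5

1352/5


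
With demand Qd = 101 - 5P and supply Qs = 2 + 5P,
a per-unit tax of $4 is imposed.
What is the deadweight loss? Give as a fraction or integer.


Pre-tax equilibrium quantity: Q* = 103/2
Post-tax equilibrium quantity: Q_tax = 83/2
Reduction in quantity: Q* - Q_tax = 10
DWL = (1/2) * tax * (Q* - Q_tax)
DWL = (1/2) * 4 * 10 = 20

20


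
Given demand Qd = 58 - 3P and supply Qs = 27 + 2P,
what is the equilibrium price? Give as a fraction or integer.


At equilibrium, Qd = Qs.
58 - 3P = 27 + 2P
58 - 27 = 3P + 2P
31 = 5P
P* = 31/5 = 31/5

31/5


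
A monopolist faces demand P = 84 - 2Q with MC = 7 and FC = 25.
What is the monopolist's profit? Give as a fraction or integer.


MR = MC: 84 - 4Q = 7
Q* = 77/4
P* = 84 - 2*77/4 = 91/2
Profit = (P* - MC)*Q* - FC
= (91/2 - 7)*77/4 - 25
= 77/2*77/4 - 25
= 5929/8 - 25 = 5729/8

5729/8


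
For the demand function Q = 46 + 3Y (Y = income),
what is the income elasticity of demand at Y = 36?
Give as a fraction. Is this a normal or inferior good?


dQ/dY = 3
At Y = 36: Q = 46 + 3*36 = 154
Ey = (dQ/dY)(Y/Q) = 3 * 36 / 154 = 54/77
Since Ey > 0, this is a normal good.

54/77 (normal good)


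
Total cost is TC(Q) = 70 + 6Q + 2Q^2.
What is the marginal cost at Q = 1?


MC = dTC/dQ = 6 + 2*2*Q
At Q = 1:
MC = 6 + 4*1
MC = 6 + 4 = 10

10


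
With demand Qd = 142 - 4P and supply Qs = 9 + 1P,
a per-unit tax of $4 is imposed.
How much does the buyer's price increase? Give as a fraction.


With a per-unit tax, the buyer's price increase depends on relative slopes.
Supply slope: d = 1, Demand slope: b = 4
Buyer's price increase = d * tax / (b + d)
= 1 * 4 / (4 + 1)
= 4 / 5 = 4/5

4/5


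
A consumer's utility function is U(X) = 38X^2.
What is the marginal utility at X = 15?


MU = dU/dX = 38*2*X^(2-1)
MU = 76*X^1
At X = 15:
MU = 76 * 15^1
MU = 76 * 15 = 1140

1140


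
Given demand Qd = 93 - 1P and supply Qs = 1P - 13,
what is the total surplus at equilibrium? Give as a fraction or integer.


Find equilibrium: 93 - 1P = 1P - 13
93 + 13 = 2P
P* = 106/2 = 53
Q* = 1*53 - 13 = 40
Inverse demand: P = 93 - Q/1, so P_max = 93
Inverse supply: P = 13 + Q/1, so P_min = 13
CS = (1/2) * 40 * (93 - 53) = 800
PS = (1/2) * 40 * (53 - 13) = 800
TS = CS + PS = 800 + 800 = 1600

1600


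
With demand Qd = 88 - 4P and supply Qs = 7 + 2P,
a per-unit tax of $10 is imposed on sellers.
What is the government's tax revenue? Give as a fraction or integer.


With tax on sellers, new supply: Qs' = 7 + 2(P - 10)
= 2P - 13
New equilibrium quantity:
Q_new = 62/3
Tax revenue = tax * Q_new = 10 * 62/3 = 620/3

620/3


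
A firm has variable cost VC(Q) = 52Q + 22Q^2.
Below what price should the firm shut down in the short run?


AVC(Q) = VC(Q)/Q = 52 + 22Q
AVC is increasing in Q, so minimum AVC is at Q -> 0+.
Min AVC = 52
The firm should shut down if P < 52.

52


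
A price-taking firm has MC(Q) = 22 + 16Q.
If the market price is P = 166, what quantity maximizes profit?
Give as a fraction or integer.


In perfect competition, profit is maximized where P = MC.
166 = 22 + 16Q
144 = 16Q
Q* = 144/16 = 9

9


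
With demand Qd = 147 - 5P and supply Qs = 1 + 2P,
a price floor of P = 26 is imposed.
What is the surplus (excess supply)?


At P = 26:
Qd = 147 - 5*26 = 17
Qs = 1 + 2*26 = 53
Surplus = Qs - Qd = 53 - 17 = 36

36


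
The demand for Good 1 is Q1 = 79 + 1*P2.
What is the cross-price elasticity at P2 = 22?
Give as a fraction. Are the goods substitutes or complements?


dQ1/dP2 = 1
At P2 = 22: Q1 = 79 + 1*22 = 101
Exy = (dQ1/dP2)(P2/Q1) = 1 * 22 / 101 = 22/101
Since Exy > 0, the goods are substitutes.

22/101 (substitutes)


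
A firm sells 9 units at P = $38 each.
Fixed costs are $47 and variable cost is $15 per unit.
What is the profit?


Total Revenue = P * Q = 38 * 9 = $342
Total Cost = FC + VC*Q = 47 + 15*9 = $182
Profit = TR - TC = 342 - 182 = $160

$160


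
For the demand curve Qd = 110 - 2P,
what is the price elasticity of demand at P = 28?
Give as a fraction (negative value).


dQ/dP = -2
At P = 28: Q = 110 - 2*28 = 54
E = (dQ/dP)(P/Q) = (-2)(28/54) = -28/27

-28/27


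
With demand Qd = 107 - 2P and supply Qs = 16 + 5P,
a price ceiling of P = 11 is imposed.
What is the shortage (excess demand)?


At P = 11:
Qd = 107 - 2*11 = 85
Qs = 16 + 5*11 = 71
Shortage = Qd - Qs = 85 - 71 = 14

14


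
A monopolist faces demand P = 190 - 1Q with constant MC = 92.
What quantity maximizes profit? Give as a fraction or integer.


TR = P*Q = (190 - 1Q)Q = 190Q - 1Q^2
MR = dTR/dQ = 190 - 2Q
Set MR = MC:
190 - 2Q = 92
98 = 2Q
Q* = 98/2 = 49

49


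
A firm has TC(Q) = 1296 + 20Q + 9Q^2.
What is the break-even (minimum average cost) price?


AC(Q) = 1296/Q + 20 + 9Q
To minimize: dAC/dQ = -1296/Q^2 + 9 = 0
Q^2 = 1296/9 = 144
Q* = 12
Min AC = 1296/12 + 20 + 9*12
Min AC = 108 + 20 + 108 = 236

236


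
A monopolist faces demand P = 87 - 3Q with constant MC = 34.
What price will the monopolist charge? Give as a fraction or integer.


MR = 87 - 6Q
Set MR = MC: 87 - 6Q = 34
Q* = 53/6
Substitute into demand:
P* = 87 - 3*53/6 = 121/2

121/2


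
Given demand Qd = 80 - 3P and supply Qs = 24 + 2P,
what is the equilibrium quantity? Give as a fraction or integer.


First find equilibrium price:
80 - 3P = 24 + 2P
P* = 56/5 = 56/5
Then substitute into demand:
Q* = 80 - 3 * 56/5 = 232/5

232/5


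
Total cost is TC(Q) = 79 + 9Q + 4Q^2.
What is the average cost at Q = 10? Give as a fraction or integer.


TC(10) = 79 + 9*10 + 4*10^2
TC(10) = 79 + 90 + 400 = 569
AC = TC/Q = 569/10 = 569/10

569/10


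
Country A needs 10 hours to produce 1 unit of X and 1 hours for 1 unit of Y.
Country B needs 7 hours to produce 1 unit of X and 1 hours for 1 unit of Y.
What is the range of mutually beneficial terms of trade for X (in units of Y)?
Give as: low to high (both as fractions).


Opportunity cost of X for Country A = hours_X / hours_Y = 10/1 = 10 units of Y
Opportunity cost of X for Country B = hours_X / hours_Y = 7/1 = 7 units of Y
Terms of trade must be between the two opportunity costs.
Range: 7 to 10

7 to 10


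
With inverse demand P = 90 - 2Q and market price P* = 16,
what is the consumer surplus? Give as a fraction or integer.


Maximum willingness to pay (at Q=0): P_max = 90
Quantity demanded at P* = 16:
Q* = (90 - 16)/2 = 37
CS = (1/2) * Q* * (P_max - P*)
CS = (1/2) * 37 * (90 - 16)
CS = (1/2) * 37 * 74 = 1369

1369


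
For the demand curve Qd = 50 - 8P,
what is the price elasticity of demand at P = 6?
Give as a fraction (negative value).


dQ/dP = -8
At P = 6: Q = 50 - 8*6 = 2
E = (dQ/dP)(P/Q) = (-8)(6/2) = -24

-24


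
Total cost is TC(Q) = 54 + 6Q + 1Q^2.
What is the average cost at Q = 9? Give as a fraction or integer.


TC(9) = 54 + 6*9 + 1*9^2
TC(9) = 54 + 54 + 81 = 189
AC = TC/Q = 189/9 = 21

21


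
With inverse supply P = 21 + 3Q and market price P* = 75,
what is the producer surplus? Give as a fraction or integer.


Minimum supply price (at Q=0): P_min = 21
Quantity supplied at P* = 75:
Q* = (75 - 21)/3 = 18
PS = (1/2) * Q* * (P* - P_min)
PS = (1/2) * 18 * (75 - 21)
PS = (1/2) * 18 * 54 = 486

486


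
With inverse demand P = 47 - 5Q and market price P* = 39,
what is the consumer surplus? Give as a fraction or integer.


Maximum willingness to pay (at Q=0): P_max = 47
Quantity demanded at P* = 39:
Q* = (47 - 39)/5 = 8/5
CS = (1/2) * Q* * (P_max - P*)
CS = (1/2) * 8/5 * (47 - 39)
CS = (1/2) * 8/5 * 8 = 32/5

32/5


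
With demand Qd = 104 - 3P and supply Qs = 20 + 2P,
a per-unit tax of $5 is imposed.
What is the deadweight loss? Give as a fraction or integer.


Pre-tax equilibrium quantity: Q* = 268/5
Post-tax equilibrium quantity: Q_tax = 238/5
Reduction in quantity: Q* - Q_tax = 6
DWL = (1/2) * tax * (Q* - Q_tax)
DWL = (1/2) * 5 * 6 = 15

15


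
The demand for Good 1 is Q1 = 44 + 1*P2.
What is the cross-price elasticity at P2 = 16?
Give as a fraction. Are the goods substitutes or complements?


dQ1/dP2 = 1
At P2 = 16: Q1 = 44 + 1*16 = 60
Exy = (dQ1/dP2)(P2/Q1) = 1 * 16 / 60 = 4/15
Since Exy > 0, the goods are substitutes.

4/15 (substitutes)


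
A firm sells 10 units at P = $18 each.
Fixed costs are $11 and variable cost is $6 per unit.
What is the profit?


Total Revenue = P * Q = 18 * 10 = $180
Total Cost = FC + VC*Q = 11 + 6*10 = $71
Profit = TR - TC = 180 - 71 = $109

$109


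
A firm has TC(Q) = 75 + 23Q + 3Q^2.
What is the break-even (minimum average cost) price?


AC(Q) = 75/Q + 23 + 3Q
To minimize: dAC/dQ = -75/Q^2 + 3 = 0
Q^2 = 75/3 = 25
Q* = 5
Min AC = 75/5 + 23 + 3*5
Min AC = 15 + 23 + 15 = 53

53


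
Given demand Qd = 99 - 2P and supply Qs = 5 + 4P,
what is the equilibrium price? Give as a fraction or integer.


At equilibrium, Qd = Qs.
99 - 2P = 5 + 4P
99 - 5 = 2P + 4P
94 = 6P
P* = 94/6 = 47/3

47/3


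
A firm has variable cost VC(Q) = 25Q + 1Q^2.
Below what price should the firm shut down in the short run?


AVC(Q) = VC(Q)/Q = 25 + 1Q
AVC is increasing in Q, so minimum AVC is at Q -> 0+.
Min AVC = 25
The firm should shut down if P < 25.

25


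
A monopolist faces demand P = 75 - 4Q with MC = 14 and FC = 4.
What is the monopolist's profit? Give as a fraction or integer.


MR = MC: 75 - 8Q = 14
Q* = 61/8
P* = 75 - 4*61/8 = 89/2
Profit = (P* - MC)*Q* - FC
= (89/2 - 14)*61/8 - 4
= 61/2*61/8 - 4
= 3721/16 - 4 = 3657/16

3657/16


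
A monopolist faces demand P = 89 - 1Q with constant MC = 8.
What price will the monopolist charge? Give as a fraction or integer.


MR = 89 - 2Q
Set MR = MC: 89 - 2Q = 8
Q* = 81/2
Substitute into demand:
P* = 89 - 1*81/2 = 97/2

97/2


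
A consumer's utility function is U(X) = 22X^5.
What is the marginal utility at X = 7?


MU = dU/dX = 22*5*X^(5-1)
MU = 110*X^4
At X = 7:
MU = 110 * 7^4
MU = 110 * 2401 = 264110

264110


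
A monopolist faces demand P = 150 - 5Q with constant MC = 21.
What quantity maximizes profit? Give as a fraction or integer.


TR = P*Q = (150 - 5Q)Q = 150Q - 5Q^2
MR = dTR/dQ = 150 - 10Q
Set MR = MC:
150 - 10Q = 21
129 = 10Q
Q* = 129/10 = 129/10

129/10


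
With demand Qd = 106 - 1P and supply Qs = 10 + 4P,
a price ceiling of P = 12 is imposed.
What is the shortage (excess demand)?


At P = 12:
Qd = 106 - 1*12 = 94
Qs = 10 + 4*12 = 58
Shortage = Qd - Qs = 94 - 58 = 36

36


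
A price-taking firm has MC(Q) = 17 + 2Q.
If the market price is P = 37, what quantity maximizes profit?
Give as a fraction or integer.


In perfect competition, profit is maximized where P = MC.
37 = 17 + 2Q
20 = 2Q
Q* = 20/2 = 10

10


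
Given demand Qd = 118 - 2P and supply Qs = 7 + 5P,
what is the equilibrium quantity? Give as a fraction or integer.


First find equilibrium price:
118 - 2P = 7 + 5P
P* = 111/7 = 111/7
Then substitute into demand:
Q* = 118 - 2 * 111/7 = 604/7

604/7


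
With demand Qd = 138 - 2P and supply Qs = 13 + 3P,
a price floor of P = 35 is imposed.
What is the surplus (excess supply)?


At P = 35:
Qd = 138 - 2*35 = 68
Qs = 13 + 3*35 = 118
Surplus = Qs - Qd = 118 - 68 = 50

50


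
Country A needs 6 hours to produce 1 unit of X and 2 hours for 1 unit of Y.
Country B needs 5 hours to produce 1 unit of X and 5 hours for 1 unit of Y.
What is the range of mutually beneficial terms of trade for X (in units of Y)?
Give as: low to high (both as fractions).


Opportunity cost of X for Country A = hours_X / hours_Y = 6/2 = 3 units of Y
Opportunity cost of X for Country B = hours_X / hours_Y = 5/5 = 1 units of Y
Terms of trade must be between the two opportunity costs.
Range: 1 to 3

1 to 3


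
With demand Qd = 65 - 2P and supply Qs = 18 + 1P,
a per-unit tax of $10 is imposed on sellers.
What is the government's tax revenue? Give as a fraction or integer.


With tax on sellers, new supply: Qs' = 18 + 1(P - 10)
= 8 + 1P
New equilibrium quantity:
Q_new = 27
Tax revenue = tax * Q_new = 10 * 27 = 270

270


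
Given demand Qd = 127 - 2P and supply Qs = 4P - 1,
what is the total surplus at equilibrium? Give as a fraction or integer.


Find equilibrium: 127 - 2P = 4P - 1
127 + 1 = 6P
P* = 128/6 = 64/3
Q* = 4*64/3 - 1 = 253/3
Inverse demand: P = 127/2 - Q/2, so P_max = 127/2
Inverse supply: P = 1/4 + Q/4, so P_min = 1/4
CS = (1/2) * 253/3 * (127/2 - 64/3) = 64009/36
PS = (1/2) * 253/3 * (64/3 - 1/4) = 64009/72
TS = CS + PS = 64009/36 + 64009/72 = 64009/24

64009/24


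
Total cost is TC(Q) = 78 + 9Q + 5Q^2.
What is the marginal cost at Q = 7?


MC = dTC/dQ = 9 + 2*5*Q
At Q = 7:
MC = 9 + 10*7
MC = 9 + 70 = 79

79


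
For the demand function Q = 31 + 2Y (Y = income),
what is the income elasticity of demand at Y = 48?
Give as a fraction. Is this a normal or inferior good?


dQ/dY = 2
At Y = 48: Q = 31 + 2*48 = 127
Ey = (dQ/dY)(Y/Q) = 2 * 48 / 127 = 96/127
Since Ey > 0, this is a normal good.

96/127 (normal good)


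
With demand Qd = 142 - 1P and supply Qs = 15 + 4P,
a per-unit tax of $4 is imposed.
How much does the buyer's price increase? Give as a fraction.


With a per-unit tax, the buyer's price increase depends on relative slopes.
Supply slope: d = 4, Demand slope: b = 1
Buyer's price increase = d * tax / (b + d)
= 4 * 4 / (1 + 4)
= 16 / 5 = 16/5

16/5


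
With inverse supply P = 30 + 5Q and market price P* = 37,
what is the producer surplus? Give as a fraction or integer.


Minimum supply price (at Q=0): P_min = 30
Quantity supplied at P* = 37:
Q* = (37 - 30)/5 = 7/5
PS = (1/2) * Q* * (P* - P_min)
PS = (1/2) * 7/5 * (37 - 30)
PS = (1/2) * 7/5 * 7 = 49/10

49/10


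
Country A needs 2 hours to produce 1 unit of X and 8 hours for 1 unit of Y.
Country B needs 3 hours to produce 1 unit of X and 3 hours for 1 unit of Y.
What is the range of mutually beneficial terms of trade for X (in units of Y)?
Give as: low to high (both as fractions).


Opportunity cost of X for Country A = hours_X / hours_Y = 2/8 = 1/4 units of Y
Opportunity cost of X for Country B = hours_X / hours_Y = 3/3 = 1 units of Y
Terms of trade must be between the two opportunity costs.
Range: 1/4 to 1

1/4 to 1
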